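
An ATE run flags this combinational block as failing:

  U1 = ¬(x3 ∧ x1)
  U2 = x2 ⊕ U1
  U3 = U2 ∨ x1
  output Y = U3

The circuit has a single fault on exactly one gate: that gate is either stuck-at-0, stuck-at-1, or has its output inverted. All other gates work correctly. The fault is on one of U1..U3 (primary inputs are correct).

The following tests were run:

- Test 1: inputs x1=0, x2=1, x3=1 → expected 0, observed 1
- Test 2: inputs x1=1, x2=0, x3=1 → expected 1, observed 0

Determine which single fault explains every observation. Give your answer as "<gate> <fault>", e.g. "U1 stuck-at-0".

Fault-free values for test 1 (x1=0, x2=1, x3=1): U1=1, U2=0, U3=0, giving Y=0. Observed 1.
Test 1: faults giving observed 1 are {U1 stuck-at-0, U1 inverted output, U2 stuck-at-1, U2 inverted output, U3 stuck-at-1, U3 inverted output}.
Test 2 (x1=1, x2=0, x3=1): fault-free U1=0, U2=0, U3=1 → 1; observed 0. Eliminates U1 stuck-at-0, U1 inverted output, U2 stuck-at-1, U2 inverted output, U3 stuck-at-1.
Only U3 inverted output is consistent with every test.

U3 inverted output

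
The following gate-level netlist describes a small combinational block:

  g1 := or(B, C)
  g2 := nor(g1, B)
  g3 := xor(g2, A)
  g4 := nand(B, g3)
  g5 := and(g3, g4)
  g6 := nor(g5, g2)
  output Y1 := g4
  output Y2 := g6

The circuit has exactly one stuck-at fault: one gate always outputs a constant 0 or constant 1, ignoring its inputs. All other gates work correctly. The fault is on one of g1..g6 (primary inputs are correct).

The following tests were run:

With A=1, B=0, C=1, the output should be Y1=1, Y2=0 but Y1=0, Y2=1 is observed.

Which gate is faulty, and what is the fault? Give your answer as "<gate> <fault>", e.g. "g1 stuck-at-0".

g4 stuck-at-0

Fault-free values for test 1 (A=1, B=0, C=1): g1=1, g2=0, g3=1, g4=1, g5=1, g6=0, giving Y1=1, Y2=0. Observed Y1=0, Y2=1.
Test 1: faults giving observed Y1=0, Y2=1 are {g4 stuck-at-0}.
Only g4 stuck-at-0 is consistent with every test.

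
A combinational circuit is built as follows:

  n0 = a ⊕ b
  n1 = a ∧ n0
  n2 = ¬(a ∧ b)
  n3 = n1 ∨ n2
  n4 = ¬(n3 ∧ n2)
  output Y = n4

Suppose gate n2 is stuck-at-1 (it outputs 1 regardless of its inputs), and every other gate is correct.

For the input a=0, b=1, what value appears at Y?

Propagate with n2 forced: n0=1, n1=0, n2=1 [stuck-at-1], n3=1, n4=0.
So Y = 0. (Same as the fault-free value — the fault is masked on this input.)

0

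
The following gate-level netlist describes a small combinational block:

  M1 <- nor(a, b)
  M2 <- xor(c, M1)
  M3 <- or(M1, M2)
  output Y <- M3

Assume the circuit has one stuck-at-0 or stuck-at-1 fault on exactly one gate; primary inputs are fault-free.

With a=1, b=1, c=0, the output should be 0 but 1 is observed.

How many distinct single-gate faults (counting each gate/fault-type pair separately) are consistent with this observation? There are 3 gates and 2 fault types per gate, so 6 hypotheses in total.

Fault-free: M1=0, M2=0, M3=0 → 0. Observed 1.
  M1 stuck-at-0: output 0 ✗
  M1 stuck-at-1: output 1 ✓
  M2 stuck-at-0: output 0 ✗
  M2 stuck-at-1: output 1 ✓
  M3 stuck-at-0: output 0 ✗
  M3 stuck-at-1: output 1 ✓
Consistent faults: {M1 stuck-at-1, M2 stuck-at-1, M3 stuck-at-1} — 3 in all.

3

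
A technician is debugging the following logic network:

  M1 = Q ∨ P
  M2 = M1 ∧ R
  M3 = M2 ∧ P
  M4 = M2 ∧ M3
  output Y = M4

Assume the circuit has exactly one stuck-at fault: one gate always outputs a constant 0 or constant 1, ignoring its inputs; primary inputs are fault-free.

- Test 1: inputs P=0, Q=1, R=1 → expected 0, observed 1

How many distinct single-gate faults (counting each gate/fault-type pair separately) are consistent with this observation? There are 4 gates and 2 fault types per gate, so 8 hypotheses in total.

Fault-free: M1=1, M2=1, M3=0, M4=0 → 0. Observed 1.
  M1 stuck-at-0: output 0 ✗
  M1 stuck-at-1: output 0 ✗
  M2 stuck-at-0: output 0 ✗
  M2 stuck-at-1: output 0 ✗
  M3 stuck-at-0: output 0 ✗
  M3 stuck-at-1: output 1 ✓
  M4 stuck-at-0: output 0 ✗
  M4 stuck-at-1: output 1 ✓
Consistent faults: {M3 stuck-at-1, M4 stuck-at-1} — 2 in all.

2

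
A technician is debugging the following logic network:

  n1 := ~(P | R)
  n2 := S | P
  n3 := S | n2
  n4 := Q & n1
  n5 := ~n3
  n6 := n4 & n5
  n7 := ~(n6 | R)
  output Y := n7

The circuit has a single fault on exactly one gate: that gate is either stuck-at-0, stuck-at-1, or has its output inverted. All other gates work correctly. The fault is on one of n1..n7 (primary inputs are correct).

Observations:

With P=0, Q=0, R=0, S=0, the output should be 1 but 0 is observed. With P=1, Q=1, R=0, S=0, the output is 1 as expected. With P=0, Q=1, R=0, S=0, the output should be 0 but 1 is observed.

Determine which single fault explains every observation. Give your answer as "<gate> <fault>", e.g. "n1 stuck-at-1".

n4 inverted output

Fault-free values for test 1 (P=0, Q=0, R=0, S=0): n1=1, n2=0, n3=0, n4=0, n5=1, n6=0, n7=1, giving Y=1. Observed 0.
Test 1: faults giving observed 0 are {n4 stuck-at-1, n4 inverted output, n6 stuck-at-1, n6 inverted output, n7 stuck-at-0, n7 inverted output}.
Test 2 (P=1, Q=1, R=0, S=0): fault-free n1=0, n2=1, n3=1, n4=0, n5=0, n6=0, n7=1 → 1; observed 1. Eliminates n6 stuck-at-1, n6 inverted output, n7 stuck-at-0, n7 inverted output.
Test 3 (P=0, Q=1, R=0, S=0): fault-free n1=1, n2=0, n3=0, n4=1, n5=1, n6=1, n7=0 → 0; observed 1. Eliminates n4 stuck-at-1.
Only n4 inverted output is consistent with every test.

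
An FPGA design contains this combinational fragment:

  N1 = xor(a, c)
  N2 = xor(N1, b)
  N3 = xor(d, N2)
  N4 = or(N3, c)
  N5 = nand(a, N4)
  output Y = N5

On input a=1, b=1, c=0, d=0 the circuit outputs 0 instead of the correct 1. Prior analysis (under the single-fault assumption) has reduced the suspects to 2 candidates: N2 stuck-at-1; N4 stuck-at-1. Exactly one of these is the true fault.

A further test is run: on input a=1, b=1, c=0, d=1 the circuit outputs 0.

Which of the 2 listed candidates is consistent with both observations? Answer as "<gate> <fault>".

N4 stuck-at-1

Evaluate each candidate on input a=1, b=1, c=0, d=1:
  N2 stuck-at-1: N1=1, N2=1 [stuck-at-1], N3=0, N4=0, N5=1 → 1 — eliminated
  N4 stuck-at-1: N1=1, N2=0, N3=1, N4=1 [stuck-at-1], N5=0 → 0 — matches
Only N4 stuck-at-1 reproduces the observed 0.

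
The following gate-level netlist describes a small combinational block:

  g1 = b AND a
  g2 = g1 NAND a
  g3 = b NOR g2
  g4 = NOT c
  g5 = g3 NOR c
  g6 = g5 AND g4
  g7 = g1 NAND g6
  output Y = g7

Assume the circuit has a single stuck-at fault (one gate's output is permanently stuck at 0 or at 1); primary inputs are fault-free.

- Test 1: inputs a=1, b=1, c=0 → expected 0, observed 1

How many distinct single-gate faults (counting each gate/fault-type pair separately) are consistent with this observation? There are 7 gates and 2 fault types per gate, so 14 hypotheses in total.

Fault-free: g1=1, g2=0, g3=0, g4=1, g5=1, g6=1, g7=0 → 0. Observed 1.
  g1 stuck-at-0: output 1 ✓
  g1 stuck-at-1: output 0 ✗
  g2 stuck-at-0: output 0 ✗
  g2 stuck-at-1: output 0 ✗
  g3 stuck-at-0: output 0 ✗
  g3 stuck-at-1: output 1 ✓
  g4 stuck-at-0: output 1 ✓
  g4 stuck-at-1: output 0 ✗
  g5 stuck-at-0: output 1 ✓
  g5 stuck-at-1: output 0 ✗
  g6 stuck-at-0: output 1 ✓
  g6 stuck-at-1: output 0 ✗
  g7 stuck-at-0: output 0 ✗
  g7 stuck-at-1: output 1 ✓
Consistent faults: {g1 stuck-at-0, g3 stuck-at-1, g4 stuck-at-0, g5 stuck-at-0, g6 stuck-at-0, g7 stuck-at-1} — 6 in all.

6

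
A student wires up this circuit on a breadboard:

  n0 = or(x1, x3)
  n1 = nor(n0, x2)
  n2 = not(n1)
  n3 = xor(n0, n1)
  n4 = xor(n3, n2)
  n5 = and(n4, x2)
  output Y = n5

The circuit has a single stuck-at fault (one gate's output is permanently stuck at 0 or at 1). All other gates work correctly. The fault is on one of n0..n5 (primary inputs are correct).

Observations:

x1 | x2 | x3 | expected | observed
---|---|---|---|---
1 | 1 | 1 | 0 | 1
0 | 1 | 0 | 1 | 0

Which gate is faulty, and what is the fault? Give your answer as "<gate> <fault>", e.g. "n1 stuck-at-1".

Fault-free values for test 1 (x1=1, x2=1, x3=1): n0=1, n1=0, n2=1, n3=1, n4=0, n5=0, giving Y=0. Observed 1.
Test 1: faults giving observed 1 are {n0 stuck-at-0, n2 stuck-at-0, n3 stuck-at-0, n4 stuck-at-1, n5 stuck-at-1}.
Test 2 (x1=0, x2=1, x3=0): fault-free n0=0, n1=0, n2=1, n3=0, n4=1, n5=1 → 1; observed 0. Eliminates n0 stuck-at-0, n3 stuck-at-0, n4 stuck-at-1, n5 stuck-at-1.
Only n2 stuck-at-0 is consistent with every test.

n2 stuck-at-0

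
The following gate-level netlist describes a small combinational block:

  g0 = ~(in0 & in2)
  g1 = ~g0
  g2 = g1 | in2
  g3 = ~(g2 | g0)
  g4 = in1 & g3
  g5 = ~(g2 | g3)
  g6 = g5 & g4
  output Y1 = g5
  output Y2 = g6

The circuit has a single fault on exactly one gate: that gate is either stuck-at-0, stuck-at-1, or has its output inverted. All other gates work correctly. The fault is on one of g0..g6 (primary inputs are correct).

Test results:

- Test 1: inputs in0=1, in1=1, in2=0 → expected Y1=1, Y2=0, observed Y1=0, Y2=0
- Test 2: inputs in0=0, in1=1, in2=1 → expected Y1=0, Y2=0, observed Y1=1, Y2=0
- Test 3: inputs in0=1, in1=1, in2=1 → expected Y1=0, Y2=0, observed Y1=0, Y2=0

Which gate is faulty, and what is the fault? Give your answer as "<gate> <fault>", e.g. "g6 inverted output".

g2 inverted output

Fault-free values for test 1 (in0=1, in1=1, in2=0): g0=1, g1=0, g2=0, g3=0, g4=0, g5=1, g6=0, giving Y1=1, Y2=0. Observed Y1=0, Y2=0.
Test 1: faults giving observed Y1=0, Y2=0 are {g0 stuck-at-0, g0 inverted output, g1 stuck-at-1, g1 inverted output, g2 stuck-at-1, g2 inverted output, g3 stuck-at-1, g3 inverted output, g5 stuck-at-0, g5 inverted output}.
Test 2 (in0=0, in1=1, in2=1): fault-free g0=1, g1=0, g2=1, g3=0, g4=0, g5=0, g6=0 → Y1=0, Y2=0; observed Y1=1, Y2=0. Eliminates g0 stuck-at-0, g0 inverted output, g1 stuck-at-1, g1 inverted output, g2 stuck-at-1, g3 stuck-at-1, g3 inverted output, g5 stuck-at-0.
Test 3 (in0=1, in1=1, in2=1): fault-free g0=0, g1=1, g2=1, g3=0, g4=0, g5=0, g6=0 → Y1=0, Y2=0; observed Y1=0, Y2=0. Eliminates g5 inverted output.
Only g2 inverted output is consistent with every test.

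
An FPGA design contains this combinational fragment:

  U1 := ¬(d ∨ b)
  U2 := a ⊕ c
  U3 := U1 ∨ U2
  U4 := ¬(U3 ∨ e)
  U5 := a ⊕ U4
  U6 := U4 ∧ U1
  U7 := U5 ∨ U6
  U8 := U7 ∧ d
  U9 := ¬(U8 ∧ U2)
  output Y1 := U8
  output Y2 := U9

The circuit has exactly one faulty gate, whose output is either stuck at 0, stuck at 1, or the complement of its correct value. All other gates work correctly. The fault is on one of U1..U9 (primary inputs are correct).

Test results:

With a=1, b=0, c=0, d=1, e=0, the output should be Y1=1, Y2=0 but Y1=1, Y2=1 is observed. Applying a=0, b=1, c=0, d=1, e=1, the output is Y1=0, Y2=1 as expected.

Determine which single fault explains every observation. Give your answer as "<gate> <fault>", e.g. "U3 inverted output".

U9 stuck-at-1

Fault-free values for test 1 (a=1, b=0, c=0, d=1, e=0): U1=0, U2=1, U3=1, U4=0, U5=1, U6=0, U7=1, U8=1, U9=0, giving Y1=1, Y2=0. Observed Y1=1, Y2=1.
Test 1: faults giving observed Y1=1, Y2=1 are {U9 stuck-at-1, U9 inverted output}.
Test 2 (a=0, b=1, c=0, d=1, e=1): fault-free U1=0, U2=0, U3=0, U4=0, U5=0, U6=0, U7=0, U8=0, U9=1 → Y1=0, Y2=1; observed Y1=0, Y2=1. Eliminates U9 inverted output.
Only U9 stuck-at-1 is consistent with every test.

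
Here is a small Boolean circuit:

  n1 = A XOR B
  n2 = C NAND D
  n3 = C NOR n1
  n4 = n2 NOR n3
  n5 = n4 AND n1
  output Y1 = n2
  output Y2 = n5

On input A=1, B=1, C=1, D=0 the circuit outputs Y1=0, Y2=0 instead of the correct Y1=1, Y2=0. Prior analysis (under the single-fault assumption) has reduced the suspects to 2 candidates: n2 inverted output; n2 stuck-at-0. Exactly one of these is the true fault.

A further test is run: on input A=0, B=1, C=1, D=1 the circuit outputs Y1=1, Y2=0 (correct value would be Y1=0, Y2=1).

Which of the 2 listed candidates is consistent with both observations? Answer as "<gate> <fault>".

Evaluate each candidate on input A=0, B=1, C=1, D=1:
  n2 inverted output: n1=1, n2=1 [inverted output], n3=0, n4=0, n5=0 → Y1=1, Y2=0 — matches
  n2 stuck-at-0: n1=1, n2=0 [stuck-at-0], n3=0, n4=1, n5=1 → Y1=0, Y2=1 — eliminated
Only n2 inverted output reproduces the observed Y1=1, Y2=0.

n2 inverted output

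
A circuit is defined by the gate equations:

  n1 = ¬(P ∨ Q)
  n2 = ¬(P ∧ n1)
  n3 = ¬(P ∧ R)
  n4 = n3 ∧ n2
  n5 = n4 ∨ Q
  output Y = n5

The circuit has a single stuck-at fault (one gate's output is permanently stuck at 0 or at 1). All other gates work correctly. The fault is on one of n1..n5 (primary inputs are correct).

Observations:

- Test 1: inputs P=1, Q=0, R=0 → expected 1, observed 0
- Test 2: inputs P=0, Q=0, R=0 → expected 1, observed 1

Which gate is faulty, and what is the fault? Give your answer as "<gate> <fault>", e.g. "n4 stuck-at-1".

n1 stuck-at-1

Fault-free values for test 1 (P=1, Q=0, R=0): n1=0, n2=1, n3=1, n4=1, n5=1, giving Y=1. Observed 0.
Test 1: faults giving observed 0 are {n1 stuck-at-1, n2 stuck-at-0, n3 stuck-at-0, n4 stuck-at-0, n5 stuck-at-0}.
Test 2 (P=0, Q=0, R=0): fault-free n1=1, n2=1, n3=1, n4=1, n5=1 → 1; observed 1. Eliminates n2 stuck-at-0, n3 stuck-at-0, n4 stuck-at-0, n5 stuck-at-0.
Only n1 stuck-at-1 is consistent with every test.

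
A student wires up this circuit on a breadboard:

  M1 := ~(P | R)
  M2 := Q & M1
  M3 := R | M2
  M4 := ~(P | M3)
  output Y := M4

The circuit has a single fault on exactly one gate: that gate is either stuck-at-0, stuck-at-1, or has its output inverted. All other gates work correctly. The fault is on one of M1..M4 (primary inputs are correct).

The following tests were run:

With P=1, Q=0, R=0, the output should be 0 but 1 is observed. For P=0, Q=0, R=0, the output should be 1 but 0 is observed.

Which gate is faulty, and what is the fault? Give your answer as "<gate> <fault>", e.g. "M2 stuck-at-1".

Fault-free values for test 1 (P=1, Q=0, R=0): M1=0, M2=0, M3=0, M4=0, giving Y=0. Observed 1.
Test 1: faults giving observed 1 are {M4 stuck-at-1, M4 inverted output}.
Test 2 (P=0, Q=0, R=0): fault-free M1=1, M2=0, M3=0, M4=1 → 1; observed 0. Eliminates M4 stuck-at-1.
Only M4 inverted output is consistent with every test.

M4 inverted output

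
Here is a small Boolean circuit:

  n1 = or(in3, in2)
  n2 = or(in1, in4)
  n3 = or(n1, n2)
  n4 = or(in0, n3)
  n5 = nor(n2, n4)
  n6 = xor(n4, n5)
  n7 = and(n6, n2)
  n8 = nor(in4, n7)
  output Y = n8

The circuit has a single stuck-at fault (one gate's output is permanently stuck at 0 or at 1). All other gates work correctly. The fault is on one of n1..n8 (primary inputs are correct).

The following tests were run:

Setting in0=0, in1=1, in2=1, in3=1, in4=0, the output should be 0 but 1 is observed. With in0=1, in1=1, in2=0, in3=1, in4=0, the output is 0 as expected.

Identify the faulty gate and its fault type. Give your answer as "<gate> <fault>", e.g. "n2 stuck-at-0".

Fault-free values for test 1 (in0=0, in1=1, in2=1, in3=1, in4=0): n1=1, n2=1, n3=1, n4=1, n5=0, n6=1, n7=1, n8=0, giving Y=0. Observed 1.
Test 1: faults giving observed 1 are {n2 stuck-at-0, n3 stuck-at-0, n4 stuck-at-0, n5 stuck-at-1, n6 stuck-at-0, n7 stuck-at-0, n8 stuck-at-1}.
Test 2 (in0=1, in1=1, in2=0, in3=1, in4=0): fault-free n1=1, n2=1, n3=1, n4=1, n5=0, n6=1, n7=1, n8=0 → 0; observed 0. Eliminates n2 stuck-at-0, n4 stuck-at-0, n5 stuck-at-1, n6 stuck-at-0, n7 stuck-at-0, n8 stuck-at-1.
Only n3 stuck-at-0 is consistent with every test.

n3 stuck-at-0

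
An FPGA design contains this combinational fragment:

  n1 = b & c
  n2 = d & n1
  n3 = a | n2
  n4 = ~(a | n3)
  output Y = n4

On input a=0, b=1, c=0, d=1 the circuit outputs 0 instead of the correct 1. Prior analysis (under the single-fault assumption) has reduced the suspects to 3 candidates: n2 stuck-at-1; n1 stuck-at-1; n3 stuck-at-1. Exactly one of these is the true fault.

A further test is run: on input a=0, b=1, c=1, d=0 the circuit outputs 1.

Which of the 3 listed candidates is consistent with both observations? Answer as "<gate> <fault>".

Evaluate each candidate on input a=0, b=1, c=1, d=0:
  n2 stuck-at-1: n1=1, n2=1 [stuck-at-1], n3=1, n4=0 → 0 — eliminated
  n1 stuck-at-1: n1=1 [stuck-at-1], n2=0, n3=0, n4=1 → 1 — matches
  n3 stuck-at-1: n1=1, n2=0, n3=1 [stuck-at-1], n4=0 → 0 — eliminated
Only n1 stuck-at-1 reproduces the observed 1.

n1 stuck-at-1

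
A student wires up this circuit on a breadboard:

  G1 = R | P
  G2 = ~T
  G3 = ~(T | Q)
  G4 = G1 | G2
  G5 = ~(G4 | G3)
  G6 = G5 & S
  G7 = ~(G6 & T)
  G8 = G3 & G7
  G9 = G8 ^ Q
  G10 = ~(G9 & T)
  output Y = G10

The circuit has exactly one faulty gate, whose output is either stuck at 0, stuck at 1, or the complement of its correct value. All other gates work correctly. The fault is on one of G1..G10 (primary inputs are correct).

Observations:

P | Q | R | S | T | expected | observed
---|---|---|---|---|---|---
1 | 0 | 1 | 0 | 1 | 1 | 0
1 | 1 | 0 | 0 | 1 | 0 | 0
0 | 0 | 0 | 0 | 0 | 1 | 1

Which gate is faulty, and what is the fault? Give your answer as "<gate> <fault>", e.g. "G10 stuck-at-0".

G9 stuck-at-1

Fault-free values for test 1 (P=1, Q=0, R=1, S=0, T=1): G1=1, G2=0, G3=0, G4=1, G5=0, G6=0, G7=1, G8=0, G9=0, G10=1, giving Y=1. Observed 0.
Test 1: faults giving observed 0 are {G3 stuck-at-1, G3 inverted output, G8 stuck-at-1, G8 inverted output, G9 stuck-at-1, G9 inverted output, G10 stuck-at-0, G10 inverted output}.
Test 2 (P=1, Q=1, R=0, S=0, T=1): fault-free G1=1, G2=0, G3=0, G4=1, G5=0, G6=0, G7=1, G8=0, G9=1, G10=0 → 0; observed 0. Eliminates G3 stuck-at-1, G3 inverted output, G8 stuck-at-1, G8 inverted output, G9 inverted output, G10 inverted output.
Test 3 (P=0, Q=0, R=0, S=0, T=0): fault-free G1=0, G2=1, G3=1, G4=1, G5=0, G6=0, G7=1, G8=1, G9=1, G10=1 → 1; observed 1. Eliminates G10 stuck-at-0.
Only G9 stuck-at-1 is consistent with every test.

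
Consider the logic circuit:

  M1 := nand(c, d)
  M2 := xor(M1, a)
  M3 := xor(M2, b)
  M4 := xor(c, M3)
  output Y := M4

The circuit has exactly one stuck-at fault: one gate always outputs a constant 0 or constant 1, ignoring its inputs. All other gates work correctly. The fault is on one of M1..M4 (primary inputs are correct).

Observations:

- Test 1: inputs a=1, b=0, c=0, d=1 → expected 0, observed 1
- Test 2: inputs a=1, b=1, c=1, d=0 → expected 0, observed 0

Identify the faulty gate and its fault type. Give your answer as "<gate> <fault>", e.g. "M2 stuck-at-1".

M3 stuck-at-1

Fault-free values for test 1 (a=1, b=0, c=0, d=1): M1=1, M2=0, M3=0, M4=0, giving Y=0. Observed 1.
Test 1: faults giving observed 1 are {M1 stuck-at-0, M2 stuck-at-1, M3 stuck-at-1, M4 stuck-at-1}.
Test 2 (a=1, b=1, c=1, d=0): fault-free M1=1, M2=0, M3=1, M4=0 → 0; observed 0. Eliminates M1 stuck-at-0, M2 stuck-at-1, M4 stuck-at-1.
Only M3 stuck-at-1 is consistent with every test.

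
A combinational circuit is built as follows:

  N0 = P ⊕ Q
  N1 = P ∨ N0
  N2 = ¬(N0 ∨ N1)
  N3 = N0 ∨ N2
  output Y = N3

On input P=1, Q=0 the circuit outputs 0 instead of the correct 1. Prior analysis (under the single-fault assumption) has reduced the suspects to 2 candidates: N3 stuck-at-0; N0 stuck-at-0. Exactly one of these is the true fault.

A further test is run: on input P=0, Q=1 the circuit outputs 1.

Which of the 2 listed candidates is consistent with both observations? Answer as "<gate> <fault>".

Evaluate each candidate on input P=0, Q=1:
  N3 stuck-at-0: N0=1, N1=1, N2=0, N3=0 [stuck-at-0] → 0 — eliminated
  N0 stuck-at-0: N0=0 [stuck-at-0], N1=0, N2=1, N3=1 → 1 — matches
Only N0 stuck-at-0 reproduces the observed 1.

N0 stuck-at-0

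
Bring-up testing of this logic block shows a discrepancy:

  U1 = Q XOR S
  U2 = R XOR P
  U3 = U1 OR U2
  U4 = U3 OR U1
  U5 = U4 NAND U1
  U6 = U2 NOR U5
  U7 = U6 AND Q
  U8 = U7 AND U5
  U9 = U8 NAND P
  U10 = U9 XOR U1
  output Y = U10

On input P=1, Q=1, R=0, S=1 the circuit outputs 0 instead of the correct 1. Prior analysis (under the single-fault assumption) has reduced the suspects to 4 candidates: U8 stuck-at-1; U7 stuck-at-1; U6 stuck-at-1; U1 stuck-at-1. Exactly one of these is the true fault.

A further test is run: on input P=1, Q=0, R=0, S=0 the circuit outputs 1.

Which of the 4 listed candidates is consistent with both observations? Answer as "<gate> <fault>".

U6 stuck-at-1

Evaluate each candidate on input P=1, Q=0, R=0, S=0:
  U8 stuck-at-1: U1=0, U2=1, U3=1, U4=1, U5=1, U6=0, U7=0, U8=1 [stuck-at-1], U9=0, U10=0 → 0 — eliminated
  U7 stuck-at-1: U1=0, U2=1, U3=1, U4=1, U5=1, U6=0, U7=1 [stuck-at-1], U8=1, U9=0, U10=0 → 0 — eliminated
  U6 stuck-at-1: U1=0, U2=1, U3=1, U4=1, U5=1, U6=1 [stuck-at-1], U7=0, U8=0, U9=1, U10=1 → 1 — matches
  U1 stuck-at-1: U1=1 [stuck-at-1], U2=1, U3=1, U4=1, U5=0, U6=0, U7=0, U8=0, U9=1, U10=0 → 0 — eliminated
Only U6 stuck-at-1 reproduces the observed 1.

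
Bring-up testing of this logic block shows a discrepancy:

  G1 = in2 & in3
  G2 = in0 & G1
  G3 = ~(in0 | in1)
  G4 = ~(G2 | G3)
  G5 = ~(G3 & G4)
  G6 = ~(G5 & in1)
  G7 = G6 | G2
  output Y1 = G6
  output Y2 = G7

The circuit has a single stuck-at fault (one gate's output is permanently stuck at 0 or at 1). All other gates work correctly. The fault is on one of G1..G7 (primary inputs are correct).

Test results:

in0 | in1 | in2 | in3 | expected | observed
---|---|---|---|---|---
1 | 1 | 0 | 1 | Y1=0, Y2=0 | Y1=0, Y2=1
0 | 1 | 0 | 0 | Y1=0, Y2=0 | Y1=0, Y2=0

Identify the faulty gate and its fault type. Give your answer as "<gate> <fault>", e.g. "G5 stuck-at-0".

G1 stuck-at-1

Fault-free values for test 1 (in0=1, in1=1, in2=0, in3=1): G1=0, G2=0, G3=0, G4=1, G5=1, G6=0, G7=0, giving Y1=0, Y2=0. Observed Y1=0, Y2=1.
Test 1: faults giving observed Y1=0, Y2=1 are {G1 stuck-at-1, G2 stuck-at-1, G7 stuck-at-1}.
Test 2 (in0=0, in1=1, in2=0, in3=0): fault-free G1=0, G2=0, G3=0, G4=1, G5=1, G6=0, G7=0 → Y1=0, Y2=0; observed Y1=0, Y2=0. Eliminates G2 stuck-at-1, G7 stuck-at-1.
Only G1 stuck-at-1 is consistent with every test.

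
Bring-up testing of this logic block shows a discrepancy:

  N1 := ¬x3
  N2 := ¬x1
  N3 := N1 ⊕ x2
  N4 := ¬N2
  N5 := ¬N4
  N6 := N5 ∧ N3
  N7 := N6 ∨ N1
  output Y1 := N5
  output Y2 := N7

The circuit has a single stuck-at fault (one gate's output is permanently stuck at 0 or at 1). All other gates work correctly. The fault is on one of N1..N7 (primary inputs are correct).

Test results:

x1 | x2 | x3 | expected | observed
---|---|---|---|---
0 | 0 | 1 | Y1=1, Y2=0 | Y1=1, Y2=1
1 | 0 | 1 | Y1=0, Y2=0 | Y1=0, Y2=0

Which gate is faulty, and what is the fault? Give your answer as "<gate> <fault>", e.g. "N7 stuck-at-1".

Fault-free values for test 1 (x1=0, x2=0, x3=1): N1=0, N2=1, N3=0, N4=0, N5=1, N6=0, N7=0, giving Y1=1, Y2=0. Observed Y1=1, Y2=1.
Test 1: faults giving observed Y1=1, Y2=1 are {N1 stuck-at-1, N3 stuck-at-1, N6 stuck-at-1, N7 stuck-at-1}.
Test 2 (x1=1, x2=0, x3=1): fault-free N1=0, N2=0, N3=0, N4=1, N5=0, N6=0, N7=0 → Y1=0, Y2=0; observed Y1=0, Y2=0. Eliminates N1 stuck-at-1, N6 stuck-at-1, N7 stuck-at-1.
Only N3 stuck-at-1 is consistent with every test.

N3 stuck-at-1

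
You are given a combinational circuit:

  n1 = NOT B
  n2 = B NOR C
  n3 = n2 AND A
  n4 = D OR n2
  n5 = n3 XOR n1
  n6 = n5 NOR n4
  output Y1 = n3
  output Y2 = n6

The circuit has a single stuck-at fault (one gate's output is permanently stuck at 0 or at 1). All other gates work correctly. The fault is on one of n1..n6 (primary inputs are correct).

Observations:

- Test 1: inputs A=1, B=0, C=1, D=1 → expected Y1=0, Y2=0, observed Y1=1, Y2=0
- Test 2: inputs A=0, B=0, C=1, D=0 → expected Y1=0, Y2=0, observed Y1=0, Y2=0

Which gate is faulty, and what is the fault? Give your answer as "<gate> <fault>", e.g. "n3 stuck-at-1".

Fault-free values for test 1 (A=1, B=0, C=1, D=1): n1=1, n2=0, n3=0, n4=1, n5=1, n6=0, giving Y1=0, Y2=0. Observed Y1=1, Y2=0.
Test 1: faults giving observed Y1=1, Y2=0 are {n2 stuck-at-1, n3 stuck-at-1}.
Test 2 (A=0, B=0, C=1, D=0): fault-free n1=1, n2=0, n3=0, n4=0, n5=1, n6=0 → Y1=0, Y2=0; observed Y1=0, Y2=0. Eliminates n3 stuck-at-1.
Only n2 stuck-at-1 is consistent with every test.

n2 stuck-at-1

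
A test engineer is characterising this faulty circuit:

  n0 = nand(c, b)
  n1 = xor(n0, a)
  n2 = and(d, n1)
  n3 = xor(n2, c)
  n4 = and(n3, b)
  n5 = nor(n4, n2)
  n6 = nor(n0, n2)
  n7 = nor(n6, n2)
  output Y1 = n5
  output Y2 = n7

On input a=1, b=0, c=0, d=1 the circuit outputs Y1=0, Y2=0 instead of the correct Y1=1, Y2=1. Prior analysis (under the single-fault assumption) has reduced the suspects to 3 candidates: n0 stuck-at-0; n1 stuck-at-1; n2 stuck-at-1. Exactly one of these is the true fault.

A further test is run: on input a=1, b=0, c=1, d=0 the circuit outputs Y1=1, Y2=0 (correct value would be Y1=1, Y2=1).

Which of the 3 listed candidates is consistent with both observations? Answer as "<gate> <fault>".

n0 stuck-at-0

Evaluate each candidate on input a=1, b=0, c=1, d=0:
  n0 stuck-at-0: n0=0 [stuck-at-0], n1=1, n2=0, n3=1, n4=0, n5=1, n6=1, n7=0 → Y1=1, Y2=0 — matches
  n1 stuck-at-1: n0=1, n1=1 [stuck-at-1], n2=0, n3=1, n4=0, n5=1, n6=0, n7=1 → Y1=1, Y2=1 — eliminated
  n2 stuck-at-1: n0=1, n1=0, n2=1 [stuck-at-1], n3=0, n4=0, n5=0, n6=0, n7=0 → Y1=0, Y2=0 — eliminated
Only n0 stuck-at-0 reproduces the observed Y1=1, Y2=0.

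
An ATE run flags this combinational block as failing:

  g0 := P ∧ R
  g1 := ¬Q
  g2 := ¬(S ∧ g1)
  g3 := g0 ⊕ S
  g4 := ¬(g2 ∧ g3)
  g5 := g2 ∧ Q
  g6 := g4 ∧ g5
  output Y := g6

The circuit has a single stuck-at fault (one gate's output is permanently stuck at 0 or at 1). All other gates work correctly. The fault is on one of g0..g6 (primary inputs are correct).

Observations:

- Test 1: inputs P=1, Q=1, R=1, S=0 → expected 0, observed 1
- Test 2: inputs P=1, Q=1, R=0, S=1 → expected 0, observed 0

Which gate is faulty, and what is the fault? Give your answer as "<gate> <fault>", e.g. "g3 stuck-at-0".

Fault-free values for test 1 (P=1, Q=1, R=1, S=0): g0=1, g1=0, g2=1, g3=1, g4=0, g5=1, g6=0, giving Y=0. Observed 1.
Test 1: faults giving observed 1 are {g0 stuck-at-0, g3 stuck-at-0, g4 stuck-at-1, g6 stuck-at-1}.
Test 2 (P=1, Q=1, R=0, S=1): fault-free g0=0, g1=0, g2=1, g3=1, g4=0, g5=1, g6=0 → 0; observed 0. Eliminates g3 stuck-at-0, g4 stuck-at-1, g6 stuck-at-1.
Only g0 stuck-at-0 is consistent with every test.

g0 stuck-at-0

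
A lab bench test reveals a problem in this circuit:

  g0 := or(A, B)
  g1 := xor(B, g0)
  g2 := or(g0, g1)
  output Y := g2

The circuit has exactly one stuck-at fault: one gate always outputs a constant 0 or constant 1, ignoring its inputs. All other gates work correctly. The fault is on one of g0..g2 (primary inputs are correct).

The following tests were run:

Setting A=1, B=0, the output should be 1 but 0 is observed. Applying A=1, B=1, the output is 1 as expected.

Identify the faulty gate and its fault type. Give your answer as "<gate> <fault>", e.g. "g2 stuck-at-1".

Fault-free values for test 1 (A=1, B=0): g0=1, g1=1, g2=1, giving Y=1. Observed 0.
Test 1: faults giving observed 0 are {g0 stuck-at-0, g2 stuck-at-0}.
Test 2 (A=1, B=1): fault-free g0=1, g1=0, g2=1 → 1; observed 1. Eliminates g2 stuck-at-0.
Only g0 stuck-at-0 is consistent with every test.

g0 stuck-at-0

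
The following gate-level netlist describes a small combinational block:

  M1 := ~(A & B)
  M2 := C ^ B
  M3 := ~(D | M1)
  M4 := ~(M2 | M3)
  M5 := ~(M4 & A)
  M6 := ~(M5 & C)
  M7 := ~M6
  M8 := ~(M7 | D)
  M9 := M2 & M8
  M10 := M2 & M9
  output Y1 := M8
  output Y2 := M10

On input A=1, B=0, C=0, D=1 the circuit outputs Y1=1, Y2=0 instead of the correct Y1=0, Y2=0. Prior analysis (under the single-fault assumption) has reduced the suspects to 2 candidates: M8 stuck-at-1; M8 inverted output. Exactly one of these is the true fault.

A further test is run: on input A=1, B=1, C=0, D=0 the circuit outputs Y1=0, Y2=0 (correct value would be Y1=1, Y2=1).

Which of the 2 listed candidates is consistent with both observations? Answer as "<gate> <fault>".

M8 inverted output

Evaluate each candidate on input A=1, B=1, C=0, D=0:
  M8 stuck-at-1: M1=0, M2=1, M3=1, M4=0, M5=1, M6=1, M7=0, M8=1 [stuck-at-1], M9=1, M10=1 → Y1=1, Y2=1 — eliminated
  M8 inverted output: M1=0, M2=1, M3=1, M4=0, M5=1, M6=1, M7=0, M8=0 [inverted output], M9=0, M10=0 → Y1=0, Y2=0 — matches
Only M8 inverted output reproduces the observed Y1=0, Y2=0.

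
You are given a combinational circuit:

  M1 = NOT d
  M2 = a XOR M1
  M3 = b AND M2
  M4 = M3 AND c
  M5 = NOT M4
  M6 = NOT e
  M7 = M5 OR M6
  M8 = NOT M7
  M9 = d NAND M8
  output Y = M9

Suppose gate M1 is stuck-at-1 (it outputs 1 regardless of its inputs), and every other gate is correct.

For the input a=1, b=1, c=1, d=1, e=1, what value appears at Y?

1

Propagate with M1 forced: M1=1 [stuck-at-1], M2=0, M3=0, M4=0, M5=1, M6=0, M7=1, M8=0, M9=1.
So Y = 1. (Without the fault it would be 0.)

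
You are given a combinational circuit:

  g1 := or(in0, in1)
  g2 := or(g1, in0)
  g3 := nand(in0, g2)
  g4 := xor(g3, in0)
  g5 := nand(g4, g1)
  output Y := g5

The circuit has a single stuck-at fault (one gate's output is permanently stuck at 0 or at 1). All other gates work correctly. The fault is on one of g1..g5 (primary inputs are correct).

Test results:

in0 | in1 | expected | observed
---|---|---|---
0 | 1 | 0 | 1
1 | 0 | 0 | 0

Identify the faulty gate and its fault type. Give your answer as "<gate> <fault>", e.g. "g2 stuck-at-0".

g3 stuck-at-0

Fault-free values for test 1 (in0=0, in1=1): g1=1, g2=1, g3=1, g4=1, g5=0, giving Y=0. Observed 1.
Test 1: faults giving observed 1 are {g1 stuck-at-0, g3 stuck-at-0, g4 stuck-at-0, g5 stuck-at-1}.
Test 2 (in0=1, in1=0): fault-free g1=1, g2=1, g3=0, g4=1, g5=0 → 0; observed 0. Eliminates g1 stuck-at-0, g4 stuck-at-0, g5 stuck-at-1.
Only g3 stuck-at-0 is consistent with every test.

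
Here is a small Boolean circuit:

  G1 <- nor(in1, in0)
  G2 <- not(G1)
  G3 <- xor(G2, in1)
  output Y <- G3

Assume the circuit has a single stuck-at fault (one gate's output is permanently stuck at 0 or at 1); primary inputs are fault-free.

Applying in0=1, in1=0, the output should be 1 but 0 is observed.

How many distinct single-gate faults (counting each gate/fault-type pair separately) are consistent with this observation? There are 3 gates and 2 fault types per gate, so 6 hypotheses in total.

Fault-free: G1=0, G2=1, G3=1 → 1. Observed 0.
  G1 stuck-at-0: output 1 ✗
  G1 stuck-at-1: output 0 ✓
  G2 stuck-at-0: output 0 ✓
  G2 stuck-at-1: output 1 ✗
  G3 stuck-at-0: output 0 ✓
  G3 stuck-at-1: output 1 ✗
Consistent faults: {G1 stuck-at-1, G2 stuck-at-0, G3 stuck-at-0} — 3 in all.

3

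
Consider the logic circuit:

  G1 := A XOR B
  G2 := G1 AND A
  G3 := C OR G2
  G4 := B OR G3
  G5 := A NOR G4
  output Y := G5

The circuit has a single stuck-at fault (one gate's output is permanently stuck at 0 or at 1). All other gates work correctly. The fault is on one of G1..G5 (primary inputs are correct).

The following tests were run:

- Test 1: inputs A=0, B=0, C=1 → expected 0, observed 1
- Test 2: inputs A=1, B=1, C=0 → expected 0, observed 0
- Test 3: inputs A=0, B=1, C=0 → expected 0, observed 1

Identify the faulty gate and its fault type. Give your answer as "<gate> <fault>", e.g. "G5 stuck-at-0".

G4 stuck-at-0

Fault-free values for test 1 (A=0, B=0, C=1): G1=0, G2=0, G3=1, G4=1, G5=0, giving Y=0. Observed 1.
Test 1: faults giving observed 1 are {G3 stuck-at-0, G4 stuck-at-0, G5 stuck-at-1}.
Test 2 (A=1, B=1, C=0): fault-free G1=0, G2=0, G3=0, G4=1, G5=0 → 0; observed 0. Eliminates G5 stuck-at-1.
Test 3 (A=0, B=1, C=0): fault-free G1=1, G2=0, G3=0, G4=1, G5=0 → 0; observed 1. Eliminates G3 stuck-at-0.
Only G4 stuck-at-0 is consistent with every test.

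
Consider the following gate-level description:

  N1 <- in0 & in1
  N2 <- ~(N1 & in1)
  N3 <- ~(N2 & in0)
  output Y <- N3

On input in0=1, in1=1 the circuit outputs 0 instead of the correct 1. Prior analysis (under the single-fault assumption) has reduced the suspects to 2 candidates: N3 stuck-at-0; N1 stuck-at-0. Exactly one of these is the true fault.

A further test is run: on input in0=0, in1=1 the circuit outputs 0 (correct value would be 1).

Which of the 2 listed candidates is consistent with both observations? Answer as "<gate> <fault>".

N3 stuck-at-0

Evaluate each candidate on input in0=0, in1=1:
  N3 stuck-at-0: N1=0, N2=1, N3=0 [stuck-at-0] → 0 — matches
  N1 stuck-at-0: N1=0 [stuck-at-0], N2=1, N3=1 → 1 — eliminated
Only N3 stuck-at-0 reproduces the observed 0.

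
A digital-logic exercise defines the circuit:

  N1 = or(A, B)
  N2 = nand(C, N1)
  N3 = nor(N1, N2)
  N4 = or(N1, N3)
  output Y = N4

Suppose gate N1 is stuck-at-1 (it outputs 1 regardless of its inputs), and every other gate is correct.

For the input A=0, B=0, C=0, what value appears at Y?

1

Propagate with N1 forced: N1=1 [stuck-at-1], N2=1, N3=0, N4=1.
So Y = 1. (Without the fault it would be 0.)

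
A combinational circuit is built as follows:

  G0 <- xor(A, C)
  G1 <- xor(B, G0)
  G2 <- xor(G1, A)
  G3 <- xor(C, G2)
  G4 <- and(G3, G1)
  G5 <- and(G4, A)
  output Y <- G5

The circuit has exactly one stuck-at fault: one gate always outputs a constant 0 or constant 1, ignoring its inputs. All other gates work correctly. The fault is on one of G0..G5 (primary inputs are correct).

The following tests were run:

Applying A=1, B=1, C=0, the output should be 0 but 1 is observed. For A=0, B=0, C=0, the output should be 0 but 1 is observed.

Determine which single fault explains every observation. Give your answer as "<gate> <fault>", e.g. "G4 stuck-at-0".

Fault-free values for test 1 (A=1, B=1, C=0): G0=1, G1=0, G2=1, G3=1, G4=0, G5=0, giving Y=0. Observed 1.
Test 1: faults giving observed 1 are {G4 stuck-at-1, G5 stuck-at-1}.
Test 2 (A=0, B=0, C=0): fault-free G0=0, G1=0, G2=0, G3=0, G4=0, G5=0 → 0; observed 1. Eliminates G4 stuck-at-1.
Only G5 stuck-at-1 is consistent with every test.

G5 stuck-at-1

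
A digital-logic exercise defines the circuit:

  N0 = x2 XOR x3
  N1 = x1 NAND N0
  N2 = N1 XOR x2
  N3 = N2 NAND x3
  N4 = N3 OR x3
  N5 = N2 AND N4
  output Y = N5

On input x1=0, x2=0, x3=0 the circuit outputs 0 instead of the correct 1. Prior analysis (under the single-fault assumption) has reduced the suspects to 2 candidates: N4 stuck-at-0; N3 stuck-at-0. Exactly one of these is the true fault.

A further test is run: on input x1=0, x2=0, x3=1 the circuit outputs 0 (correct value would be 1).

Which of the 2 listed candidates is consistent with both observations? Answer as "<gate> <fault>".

N4 stuck-at-0

Evaluate each candidate on input x1=0, x2=0, x3=1:
  N4 stuck-at-0: N0=1, N1=1, N2=1, N3=0, N4=0 [stuck-at-0], N5=0 → 0 — matches
  N3 stuck-at-0: N0=1, N1=1, N2=1, N3=0 [stuck-at-0], N4=1, N5=1 → 1 — eliminated
Only N4 stuck-at-0 reproduces the observed 0.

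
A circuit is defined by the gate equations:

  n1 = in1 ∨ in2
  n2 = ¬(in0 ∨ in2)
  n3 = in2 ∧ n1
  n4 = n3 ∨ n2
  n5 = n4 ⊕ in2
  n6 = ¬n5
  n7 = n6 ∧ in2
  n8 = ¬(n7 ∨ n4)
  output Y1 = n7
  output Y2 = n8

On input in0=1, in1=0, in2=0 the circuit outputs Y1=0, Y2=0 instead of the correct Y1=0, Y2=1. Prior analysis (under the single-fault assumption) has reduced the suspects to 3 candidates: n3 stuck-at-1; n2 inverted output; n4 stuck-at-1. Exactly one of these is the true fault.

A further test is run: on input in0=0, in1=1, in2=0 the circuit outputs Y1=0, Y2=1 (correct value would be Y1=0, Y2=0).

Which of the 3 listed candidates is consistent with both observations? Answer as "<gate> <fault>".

n2 inverted output

Evaluate each candidate on input in0=0, in1=1, in2=0:
  n3 stuck-at-1: n1=1, n2=1, n3=1 [stuck-at-1], n4=1, n5=1, n6=0, n7=0, n8=0 → Y1=0, Y2=0 — eliminated
  n2 inverted output: n1=1, n2=0 [inverted output], n3=0, n4=0, n5=0, n6=1, n7=0, n8=1 → Y1=0, Y2=1 — matches
  n4 stuck-at-1: n1=1, n2=1, n3=0, n4=1 [stuck-at-1], n5=1, n6=0, n7=0, n8=0 → Y1=0, Y2=0 — eliminated
Only n2 inverted output reproduces the observed Y1=0, Y2=1.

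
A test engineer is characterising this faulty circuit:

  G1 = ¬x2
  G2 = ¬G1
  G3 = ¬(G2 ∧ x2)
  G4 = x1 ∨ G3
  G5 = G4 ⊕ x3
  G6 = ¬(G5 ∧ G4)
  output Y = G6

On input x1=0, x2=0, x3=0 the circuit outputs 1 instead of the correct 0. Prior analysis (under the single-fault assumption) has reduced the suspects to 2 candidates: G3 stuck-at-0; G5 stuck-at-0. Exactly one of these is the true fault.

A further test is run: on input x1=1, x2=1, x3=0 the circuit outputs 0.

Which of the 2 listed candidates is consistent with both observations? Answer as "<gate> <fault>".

Evaluate each candidate on input x1=1, x2=1, x3=0:
  G3 stuck-at-0: G1=0, G2=1, G3=0 [stuck-at-0], G4=1, G5=1, G6=0 → 0 — matches
  G5 stuck-at-0: G1=0, G2=1, G3=0, G4=1, G5=0 [stuck-at-0], G6=1 → 1 — eliminated
Only G3 stuck-at-0 reproduces the observed 0.

G3 stuck-at-0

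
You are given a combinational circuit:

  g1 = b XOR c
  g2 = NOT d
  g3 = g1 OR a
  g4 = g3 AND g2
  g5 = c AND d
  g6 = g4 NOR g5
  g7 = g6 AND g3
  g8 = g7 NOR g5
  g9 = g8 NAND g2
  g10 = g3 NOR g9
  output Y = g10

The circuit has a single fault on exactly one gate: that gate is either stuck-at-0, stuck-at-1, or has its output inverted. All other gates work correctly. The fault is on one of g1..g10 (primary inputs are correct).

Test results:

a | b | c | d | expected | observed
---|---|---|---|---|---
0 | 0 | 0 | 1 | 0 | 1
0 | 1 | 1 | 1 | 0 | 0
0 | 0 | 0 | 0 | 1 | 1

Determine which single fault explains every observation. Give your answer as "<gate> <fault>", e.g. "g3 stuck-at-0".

g2 stuck-at-1

Fault-free values for test 1 (a=0, b=0, c=0, d=1): g1=0, g2=0, g3=0, g4=0, g5=0, g6=1, g7=0, g8=1, g9=1, g10=0, giving Y=0. Observed 1.
Test 1: faults giving observed 1 are {g2 stuck-at-1, g2 inverted output, g9 stuck-at-0, g9 inverted output, g10 stuck-at-1, g10 inverted output}.
Test 2 (a=0, b=1, c=1, d=1): fault-free g1=0, g2=0, g3=0, g4=0, g5=1, g6=0, g7=0, g8=0, g9=1, g10=0 → 0; observed 0. Eliminates g9 stuck-at-0, g9 inverted output, g10 stuck-at-1, g10 inverted output.
Test 3 (a=0, b=0, c=0, d=0): fault-free g1=0, g2=1, g3=0, g4=0, g5=0, g6=1, g7=0, g8=1, g9=0, g10=1 → 1; observed 1. Eliminates g2 inverted output.
Only g2 stuck-at-1 is consistent with every test.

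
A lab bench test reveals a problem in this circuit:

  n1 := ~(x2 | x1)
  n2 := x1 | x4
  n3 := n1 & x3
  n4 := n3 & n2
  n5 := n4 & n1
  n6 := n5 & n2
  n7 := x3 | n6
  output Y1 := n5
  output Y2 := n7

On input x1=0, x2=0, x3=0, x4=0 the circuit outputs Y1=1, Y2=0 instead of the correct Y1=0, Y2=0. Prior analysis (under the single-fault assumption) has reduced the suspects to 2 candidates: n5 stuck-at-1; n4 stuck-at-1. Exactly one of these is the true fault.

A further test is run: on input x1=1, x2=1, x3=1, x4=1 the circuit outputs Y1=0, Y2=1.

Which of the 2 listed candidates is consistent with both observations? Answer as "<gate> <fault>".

Evaluate each candidate on input x1=1, x2=1, x3=1, x4=1:
  n5 stuck-at-1: n1=0, n2=1, n3=0, n4=0, n5=1 [stuck-at-1], n6=1, n7=1 → Y1=1, Y2=1 — eliminated
  n4 stuck-at-1: n1=0, n2=1, n3=0, n4=1 [stuck-at-1], n5=0, n6=0, n7=1 → Y1=0, Y2=1 — matches
Only n4 stuck-at-1 reproduces the observed Y1=0, Y2=1.

n4 stuck-at-1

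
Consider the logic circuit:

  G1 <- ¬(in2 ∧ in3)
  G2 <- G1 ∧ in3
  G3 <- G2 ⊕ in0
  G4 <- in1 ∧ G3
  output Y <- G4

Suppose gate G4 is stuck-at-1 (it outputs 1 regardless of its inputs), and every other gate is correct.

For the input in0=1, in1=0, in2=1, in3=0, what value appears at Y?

Propagate with G4 forced: G1=1, G2=0, G3=1, G4=1 [stuck-at-1].
So Y = 1. (Without the fault it would be 0.)

1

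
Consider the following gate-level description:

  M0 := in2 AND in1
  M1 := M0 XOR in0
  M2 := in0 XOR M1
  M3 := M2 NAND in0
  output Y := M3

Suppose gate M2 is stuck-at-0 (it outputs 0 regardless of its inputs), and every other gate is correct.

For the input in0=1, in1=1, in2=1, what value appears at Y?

Propagate with M2 forced: M0=1, M1=0, M2=0 [stuck-at-0], M3=1.
So Y = 1. (Without the fault it would be 0.)

1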